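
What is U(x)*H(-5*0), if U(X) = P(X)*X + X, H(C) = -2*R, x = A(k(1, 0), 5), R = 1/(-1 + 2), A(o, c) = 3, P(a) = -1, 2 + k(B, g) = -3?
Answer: 0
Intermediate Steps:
k(B, g) = -5 (k(B, g) = -2 - 3 = -5)
R = 1 (R = 1/1 = 1)
x = 3
H(C) = -2 (H(C) = -2*1 = -2)
U(X) = 0 (U(X) = -X + X = 0)
U(x)*H(-5*0) = 0*(-2) = 0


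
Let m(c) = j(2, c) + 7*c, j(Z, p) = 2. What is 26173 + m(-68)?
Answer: 25699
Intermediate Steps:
m(c) = 2 + 7*c
26173 + m(-68) = 26173 + (2 + 7*(-68)) = 26173 + (2 - 476) = 26173 - 474 = 25699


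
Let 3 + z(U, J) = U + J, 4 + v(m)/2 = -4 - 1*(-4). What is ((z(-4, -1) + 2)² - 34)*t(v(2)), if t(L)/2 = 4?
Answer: 16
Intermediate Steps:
v(m) = -8 (v(m) = -8 + 2*(-4 - 1*(-4)) = -8 + 2*(-4 + 4) = -8 + 2*0 = -8 + 0 = -8)
t(L) = 8 (t(L) = 2*4 = 8)
z(U, J) = -3 + J + U (z(U, J) = -3 + (U + J) = -3 + (J + U) = -3 + J + U)
((z(-4, -1) + 2)² - 34)*t(v(2)) = (((-3 - 1 - 4) + 2)² - 34)*8 = ((-8 + 2)² - 34)*8 = ((-6)² - 34)*8 = (36 - 34)*8 = 2*8 = 16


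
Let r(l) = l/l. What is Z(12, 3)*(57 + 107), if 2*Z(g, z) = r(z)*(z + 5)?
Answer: 656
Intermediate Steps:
r(l) = 1
Z(g, z) = 5/2 + z/2 (Z(g, z) = (1*(z + 5))/2 = (1*(5 + z))/2 = (5 + z)/2 = 5/2 + z/2)
Z(12, 3)*(57 + 107) = (5/2 + (1/2)*3)*(57 + 107) = (5/2 + 3/2)*164 = 4*164 = 656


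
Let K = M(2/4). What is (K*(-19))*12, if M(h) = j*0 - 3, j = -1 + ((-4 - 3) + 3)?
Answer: 684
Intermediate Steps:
j = -5 (j = -1 + (-7 + 3) = -1 - 4 = -5)
M(h) = -3 (M(h) = -5*0 - 3 = 0 - 3 = -3)
K = -3
(K*(-19))*12 = -3*(-19)*12 = 57*12 = 684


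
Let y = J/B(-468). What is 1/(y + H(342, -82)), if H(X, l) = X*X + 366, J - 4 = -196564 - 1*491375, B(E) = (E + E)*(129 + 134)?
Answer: 246168/28883579375 ≈ 8.5228e-6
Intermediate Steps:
B(E) = 526*E (B(E) = (2*E)*263 = 526*E)
J = -687935 (J = 4 + (-196564 - 1*491375) = 4 + (-196564 - 491375) = 4 - 687939 = -687935)
H(X, l) = 366 + X² (H(X, l) = X² + 366 = 366 + X²)
y = 687935/246168 (y = -687935/(526*(-468)) = -687935/(-246168) = -687935*(-1/246168) = 687935/246168 ≈ 2.7946)
1/(y + H(342, -82)) = 1/(687935/246168 + (366 + 342²)) = 1/(687935/246168 + (366 + 116964)) = 1/(687935/246168 + 117330) = 1/(28883579375/246168) = 246168/28883579375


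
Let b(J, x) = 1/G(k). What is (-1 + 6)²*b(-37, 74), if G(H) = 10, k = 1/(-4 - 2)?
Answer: 5/2 ≈ 2.5000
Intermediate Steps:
k = -⅙ (k = 1/(-6) = -⅙ ≈ -0.16667)
b(J, x) = ⅒ (b(J, x) = 1/10 = ⅒)
(-1 + 6)²*b(-37, 74) = (-1 + 6)²*(⅒) = 5²*(⅒) = 25*(⅒) = 5/2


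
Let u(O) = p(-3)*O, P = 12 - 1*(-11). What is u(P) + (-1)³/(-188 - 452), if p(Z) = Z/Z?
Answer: 14721/640 ≈ 23.002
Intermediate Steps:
p(Z) = 1
P = 23 (P = 12 + 11 = 23)
u(O) = O (u(O) = 1*O = O)
u(P) + (-1)³/(-188 - 452) = 23 + (-1)³/(-188 - 452) = 23 - 1/(-640) = 23 - 1*(-1/640) = 23 + 1/640 = 14721/640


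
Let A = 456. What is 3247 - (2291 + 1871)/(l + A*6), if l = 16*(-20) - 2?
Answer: 3917048/1207 ≈ 3245.3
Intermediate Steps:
l = -322 (l = -320 - 2 = -322)
3247 - (2291 + 1871)/(l + A*6) = 3247 - (2291 + 1871)/(-322 + 456*6) = 3247 - 4162/(-322 + 2736) = 3247 - 4162/2414 = 3247 - 1*2081/1207 = 3247 - 2081/1207 = 3917048/1207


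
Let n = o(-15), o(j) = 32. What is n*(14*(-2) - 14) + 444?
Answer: -900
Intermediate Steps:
n = 32
n*(14*(-2) - 14) + 444 = 32*(14*(-2) - 14) + 444 = 32*(-28 - 14) + 444 = 32*(-42) + 444 = -1344 + 444 = -900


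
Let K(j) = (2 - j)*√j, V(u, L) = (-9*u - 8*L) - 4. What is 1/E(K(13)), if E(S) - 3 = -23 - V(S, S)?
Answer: 16/454341 - 187*√13/454341 ≈ -0.0014488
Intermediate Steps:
V(u, L) = -4 - 9*u - 8*L
K(j) = √j*(2 - j)
E(S) = -16 + 17*S (E(S) = 3 + (-23 - (-4 - 9*S - 8*S)) = 3 + (-23 - (-4 - 17*S)) = 3 + (-23 + (4 + 17*S)) = 3 + (-19 + 17*S) = -16 + 17*S)
1/E(K(13)) = 1/(-16 + 17*(√13*(2 - 1*13))) = 1/(-16 + 17*(√13*(2 - 13))) = 1/(-16 + 17*(√13*(-11))) = 1/(-16 + 17*(-11*√13)) = 1/(-16 - 187*√13)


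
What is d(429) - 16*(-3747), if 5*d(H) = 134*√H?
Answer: 59952 + 134*√429/5 ≈ 60507.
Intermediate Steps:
d(H) = 134*√H/5 (d(H) = (134*√H)/5 = 134*√H/5)
d(429) - 16*(-3747) = 134*√429/5 - 16*(-3747) = 134*√429/5 - 1*(-59952) = 134*√429/5 + 59952 = 59952 + 134*√429/5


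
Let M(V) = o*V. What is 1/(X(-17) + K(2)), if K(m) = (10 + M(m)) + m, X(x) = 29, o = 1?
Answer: 1/43 ≈ 0.023256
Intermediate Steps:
M(V) = V (M(V) = 1*V = V)
K(m) = 10 + 2*m (K(m) = (10 + m) + m = 10 + 2*m)
1/(X(-17) + K(2)) = 1/(29 + (10 + 2*2)) = 1/(29 + (10 + 4)) = 1/(29 + 14) = 1/43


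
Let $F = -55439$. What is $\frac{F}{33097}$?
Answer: $- \frac{55439}{33097} \approx -1.675$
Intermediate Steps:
$\frac{F}{33097} = - \frac{55439}{33097}$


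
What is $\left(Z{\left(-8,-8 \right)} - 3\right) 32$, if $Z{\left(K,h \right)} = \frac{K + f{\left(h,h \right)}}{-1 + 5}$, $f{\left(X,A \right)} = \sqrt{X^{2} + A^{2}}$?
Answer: $-160 + 64 \sqrt{2} \approx -69.49$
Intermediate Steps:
$f{\left(X,A \right)} = \sqrt{A^{2} + X^{2}}$
$Z{\left(K,h \right)} = \frac{K}{4} + \frac{\sqrt{2} \sqrt{h^{2}}}{4}$ ($Z{\left(K,h \right)} = \frac{K + \sqrt{h^{2} + h^{2}}}{-1 + 5} = \frac{K + \sqrt{2 h^{2}}}{4} = \left(K + \sqrt{2} \sqrt{h^{2}}\right) \frac{1}{4} = \frac{K}{4} + \frac{\sqrt{2} \sqrt{h^{2}}}{4}$)
$\left(Z{\left(-8,-8 \right)} - 3\right) 32 = \left(\left(\frac{1}{4} \left(-8\right) + \frac{\sqrt{2} \sqrt{\left(-8\right)^{2}}}{4}\right) - 3\right) 32 = \left(\left(-2 + \frac{\sqrt{2} \sqrt{64}}{4}\right) - 3\right) 32 = \left(\left(-2 + \frac{1}{4} \sqrt{2} \cdot 8\right) - 3\right) 32 = \left(\left(-2 + 2 \sqrt{2}\right) - 3\right) 32 = \left(-5 + 2 \sqrt{2}\right) 32 = -160 + 64 \sqrt{2}$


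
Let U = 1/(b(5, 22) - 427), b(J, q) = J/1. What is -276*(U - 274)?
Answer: 15956802/211 ≈ 75625.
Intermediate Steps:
b(J, q) = J (b(J, q) = J*1 = J)
U = -1/422 (U = 1/(5 - 427) = 1/(-422) = -1/422 ≈ -0.0023697)
-276*(U - 274) = -276*(-1/422 - 274) = -276*(-115629/422) = 15956802/211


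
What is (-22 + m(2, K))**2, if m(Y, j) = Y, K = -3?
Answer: 400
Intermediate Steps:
(-22 + m(2, K))**2 = (-22 + 2)**2 = (-20)**2 = 400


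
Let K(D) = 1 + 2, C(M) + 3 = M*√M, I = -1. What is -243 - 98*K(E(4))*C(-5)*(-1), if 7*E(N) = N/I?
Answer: -1125 - 1470*I*√5 ≈ -1125.0 - 3287.0*I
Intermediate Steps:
C(M) = -3 + M^(3/2) (C(M) = -3 + M*√M = -3 + M^(3/2))
E(N) = -N/7 (E(N) = (N/(-1))/7 = (N*(-1))/7 = (-N)/7 = -N/7)
K(D) = 3
-243 - 98*K(E(4))*C(-5)*(-1) = -243 - 98*3*(-3 + (-5)^(3/2))*(-1) = -243 - 98*3*(-3 - 5*I*√5)*(-1) = -243 - 98*(-9 - 15*I*√5)*(-1) = -243 - 98*(9 + 15*I*√5) = -243 + (-882 - 1470*I*√5) = -1125 - 1470*I*√5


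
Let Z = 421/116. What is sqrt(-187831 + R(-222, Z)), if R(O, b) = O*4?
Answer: I*sqrt(188719) ≈ 434.42*I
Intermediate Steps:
Z = 421/116 (Z = 421*(1/116) = 421/116 ≈ 3.6293)
R(O, b) = 4*O
sqrt(-187831 + R(-222, Z)) = sqrt(-187831 + 4*(-222)) = sqrt(-187831 - 888) = sqrt(-188719) = I*sqrt(188719)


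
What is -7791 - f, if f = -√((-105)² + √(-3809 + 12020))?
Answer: -7791 + √(11025 + √8211) ≈ -7685.6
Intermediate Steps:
f = -√(11025 + √8211) ≈ -105.43
-7791 - f = -7791 - (-1)*√(11025 + √8211) = -7791 + √(11025 + √8211)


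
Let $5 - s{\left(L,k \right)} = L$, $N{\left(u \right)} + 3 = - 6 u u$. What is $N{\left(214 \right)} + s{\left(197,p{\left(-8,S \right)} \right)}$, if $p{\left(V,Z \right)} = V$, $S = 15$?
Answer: $-274971$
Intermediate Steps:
$N{\left(u \right)} = -3 - 6 u^{2}$ ($N{\left(u \right)} = -3 + - 6 u u = -3 - 6 u^{2}$)
$s{\left(L,k \right)} = 5 - L$
$N{\left(214 \right)} + s{\left(197,p{\left(-8,S \right)} \right)} = \left(-3 - 6 \cdot 214^{2}\right) + \left(5 - 197\right) = \left(-3 - 274776\right) + \left(5 - 197\right) = \left(-3 - 274776\right) - 192 = -274779 - 192 = -274971$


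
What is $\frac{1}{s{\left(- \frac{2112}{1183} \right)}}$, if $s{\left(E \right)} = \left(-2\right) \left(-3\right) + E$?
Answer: $\frac{1183}{4986} \approx 0.23726$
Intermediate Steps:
$s{\left(E \right)} = 6 + E$
$\frac{1}{s{\left(- \frac{2112}{1183} \right)}} = \frac{1}{6 - \frac{2112}{1183}} = \frac{1}{\frac{4986}{1183}} = \frac{1183}{4986}$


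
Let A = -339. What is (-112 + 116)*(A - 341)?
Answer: -2720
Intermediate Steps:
(-112 + 116)*(A - 341) = (-112 + 116)*(-339 - 341) = 4*(-680) = -2720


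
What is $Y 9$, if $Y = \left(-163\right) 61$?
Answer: $-89487$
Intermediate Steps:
$Y = -9943$
$Y 9 = \left(-9943\right) 9 = -89487$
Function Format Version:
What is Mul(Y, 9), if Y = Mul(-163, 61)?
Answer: -89487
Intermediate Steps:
Y = -9943
Mul(Y, 9) = Mul(-9943, 9) = -89487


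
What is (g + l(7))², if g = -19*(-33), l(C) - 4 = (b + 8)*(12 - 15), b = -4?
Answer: 383161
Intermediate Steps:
l(C) = -8 (l(C) = 4 + (-4 + 8)*(12 - 15) = 4 + 4*(-3) = 4 - 12 = -8)
g = 627
(g + l(7))² = (627 - 8)² = 619² = 383161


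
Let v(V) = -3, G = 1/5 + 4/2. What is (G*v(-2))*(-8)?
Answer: 264/5 ≈ 52.800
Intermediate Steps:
G = 11/5 (G = 1*(⅕) + 4*(½) = ⅕ + 2 = 11/5 ≈ 2.2000)
(G*v(-2))*(-8) = ((11/5)*(-3))*(-8) = -33/5*(-8) = 264/5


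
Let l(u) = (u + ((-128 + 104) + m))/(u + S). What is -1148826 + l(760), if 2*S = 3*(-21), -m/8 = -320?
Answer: -1673832890/1457 ≈ -1.1488e+6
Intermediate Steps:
m = 2560 (m = -8*(-320) = 2560)
S = -63/2 (S = (3*(-21))/2 = (½)*(-63) = -63/2 ≈ -31.500)
l(u) = (2536 + u)/(-63/2 + u) (l(u) = (u + ((-128 + 104) + 2560))/(u - 63/2) = (u + (-24 + 2560))/(-63/2 + u) = (u + 2536)/(-63/2 + u) = (2536 + u)/(-63/2 + u))
-1148826 + l(760) = -1148826 + 2*(2536 + 760)/(-63 + 2*760) = -1148826 + 2*3296/(-63 + 1520) = -1148826 + 2*3296/1457 = -1148826 + 2*(1/1457)*3296 = -1148826 + 6592/1457 = -1673832890/1457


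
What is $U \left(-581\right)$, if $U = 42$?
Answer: $-24402$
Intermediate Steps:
$U \left(-581\right) = 42 \left(-581\right) = -24402$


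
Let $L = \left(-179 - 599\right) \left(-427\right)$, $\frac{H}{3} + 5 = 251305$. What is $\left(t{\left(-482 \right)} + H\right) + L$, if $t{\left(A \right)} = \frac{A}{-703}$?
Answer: $\frac{763533000}{703} \approx 1.0861 \cdot 10^{6}$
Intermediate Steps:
$H = 753900$ ($H = -15 + 3 \cdot 251305 = -15 + 753915 = 753900$)
$t{\left(A \right)} = - \frac{A}{703}$ ($t{\left(A \right)} = A \left(- \frac{1}{703}\right) = - \frac{A}{703}$)
$L = 332206$ ($L = \left(-179 - 599\right) \left(-427\right) = \left(-778\right) \left(-427\right) = 332206$)
$\left(t{\left(-482 \right)} + H\right) + L = \left(\left(- \frac{1}{703}\right) \left(-482\right) + 753900\right) + 332206 = \left(\frac{482}{703} + 753900\right) + 332206 = \frac{529992182}{703} + 332206 = \frac{763533000}{703}$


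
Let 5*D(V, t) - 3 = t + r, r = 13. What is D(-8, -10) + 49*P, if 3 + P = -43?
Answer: -11264/5 ≈ -2252.8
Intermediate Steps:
P = -46 (P = -3 - 43 = -46)
D(V, t) = 16/5 + t/5 (D(V, t) = 3/5 + (t + 13)/5 = 3/5 + (13 + t)/5 = 3/5 + (13/5 + t/5) = 16/5 + t/5)
D(-8, -10) + 49*P = (16/5 + (1/5)*(-10)) + 49*(-46) = (16/5 - 2) - 2254 = 6/5 - 2254 = -11264/5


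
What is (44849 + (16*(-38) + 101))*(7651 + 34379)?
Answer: 1863694260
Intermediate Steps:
(44849 + (16*(-38) + 101))*(7651 + 34379) = (44849 + (-608 + 101))*42030 = (44849 - 507)*42030 = 44342*42030 = 1863694260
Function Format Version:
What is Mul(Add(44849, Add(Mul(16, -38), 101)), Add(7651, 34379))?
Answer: 1863694260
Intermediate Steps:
Mul(Add(44849, Add(Mul(16, -38), 101)), Add(7651, 34379)) = Mul(Add(44849, Add(-608, 101)), 42030) = Mul(Add(44849, -507), 42030) = Mul(44342, 42030) = 1863694260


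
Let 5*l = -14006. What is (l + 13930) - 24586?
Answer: -67286/5 ≈ -13457.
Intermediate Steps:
l = -14006/5 (l = (⅕)*(-14006) = -14006/5 ≈ -2801.2)
(l + 13930) - 24586 = (-14006/5 + 13930) - 24586 = 55644/5 - 24586 = -67286/5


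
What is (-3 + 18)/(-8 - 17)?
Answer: -⅗ ≈ -0.60000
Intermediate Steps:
(-3 + 18)/(-8 - 17) = 15/(-25) = 15*(-1/25) = -⅗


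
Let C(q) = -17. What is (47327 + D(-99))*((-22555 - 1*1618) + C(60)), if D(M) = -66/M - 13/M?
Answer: -113341083880/99 ≈ -1.1449e+9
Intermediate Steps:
D(M) = -79/M
(47327 + D(-99))*((-22555 - 1*1618) + C(60)) = (47327 - 79/(-99))*((-22555 - 1*1618) - 17) = (47327 - 79*(-1/99))*((-22555 - 1618) - 17) = (47327 + 79/99)*(-24173 - 17) = (4685452/99)*(-24190) = -113341083880/99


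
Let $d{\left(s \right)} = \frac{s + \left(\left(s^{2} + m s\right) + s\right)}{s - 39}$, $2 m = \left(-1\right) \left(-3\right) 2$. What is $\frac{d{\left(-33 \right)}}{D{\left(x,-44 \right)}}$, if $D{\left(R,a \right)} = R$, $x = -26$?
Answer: $\frac{77}{156} \approx 0.49359$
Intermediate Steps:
$m = 3$ ($m = \frac{\left(-1\right) \left(-3\right) 2}{2} = \frac{3 \cdot 2}{2} = \frac{1}{2} \cdot 6 = 3$)
$d{\left(s \right)} = \frac{s^{2} + 5 s}{-39 + s}$ ($d{\left(s \right)} = \frac{s + \left(\left(s^{2} + 3 s\right) + s\right)}{s - 39} = \frac{s + \left(s^{2} + 4 s\right)}{-39 + s} = \frac{s^{2} + 5 s}{-39 + s}$)
$\frac{d{\left(-33 \right)}}{D{\left(x,-44 \right)}} = \frac{\left(-33\right) \frac{1}{-39 - 33} \left(5 - 33\right)}{-26} = \left(-33\right) \frac{1}{-72} \left(-28\right) \left(- \frac{1}{26}\right) = \left(-33\right) \left(- \frac{1}{72}\right) \left(-28\right) \left(- \frac{1}{26}\right) = \left(- \frac{77}{6}\right) \left(- \frac{1}{26}\right) = \frac{77}{156}$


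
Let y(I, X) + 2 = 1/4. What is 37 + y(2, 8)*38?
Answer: -59/2 ≈ -29.500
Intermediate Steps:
y(I, X) = -7/4 (y(I, X) = -2 + 1/4 = -2 + ¼ = -7/4)
37 + y(2, 8)*38 = 37 - 7/4*38 = 37 - 133/2 = -59/2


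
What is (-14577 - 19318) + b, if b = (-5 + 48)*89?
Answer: -30068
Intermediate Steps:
b = 3827 (b = 43*89 = 3827)
(-14577 - 19318) + b = (-14577 - 19318) + 3827 = -33895 + 3827 = -30068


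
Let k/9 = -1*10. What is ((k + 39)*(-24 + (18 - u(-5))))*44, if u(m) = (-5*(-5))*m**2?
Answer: 1415964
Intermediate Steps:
k = -90 (k = 9*(-1*10) = 9*(-10) = -90)
u(m) = 25*m**2
((k + 39)*(-24 + (18 - u(-5))))*44 = ((-90 + 39)*(-24 + (18 - 25*(-5)**2)))*44 = -51*(-24 + (18 - 25*25))*44 = -51*(-24 + (18 - 1*625))*44 = -51*(-24 + (18 - 625))*44 = -51*(-24 - 607)*44 = -51*(-631)*44 = 32181*44 = 1415964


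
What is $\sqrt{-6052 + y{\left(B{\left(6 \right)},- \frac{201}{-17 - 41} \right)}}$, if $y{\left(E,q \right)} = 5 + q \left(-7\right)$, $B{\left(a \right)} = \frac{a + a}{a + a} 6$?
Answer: $\frac{i \sqrt{20423714}}{58} \approx 77.918 i$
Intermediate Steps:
$B{\left(a \right)} = 6$ ($B{\left(a \right)} = \frac{2 a}{2 a} 6 = 2 a \frac{1}{2 a} 6 = 1 \cdot 6 = 6$)
$y{\left(E,q \right)} = 5 - 7 q$
$\sqrt{-6052 + y{\left(B{\left(6 \right)},- \frac{201}{-17 - 41} \right)}} = \sqrt{-6052 + \left(5 - 7 \left(- \frac{201}{-17 - 41}\right)\right)} = \sqrt{-6052 + \left(5 - 7 \left(- \frac{201}{-58}\right)\right)} = \sqrt{-6052 + \left(5 - 7 \left(\left(-201\right) \left(- \frac{1}{58}\right)\right)\right)} = \sqrt{-6052 + \left(5 - \frac{1407}{58}\right)} = \sqrt{-6052 - \frac{1117}{58}} = \sqrt{- \frac{352133}{58}} = \frac{i \sqrt{20423714}}{58}$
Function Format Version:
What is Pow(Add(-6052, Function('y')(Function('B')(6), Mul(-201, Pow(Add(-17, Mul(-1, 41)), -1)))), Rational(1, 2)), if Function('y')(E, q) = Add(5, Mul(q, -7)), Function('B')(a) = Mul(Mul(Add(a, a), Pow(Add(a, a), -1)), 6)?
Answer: Mul(Rational(1, 58), I, Pow(20423714, Rational(1, 2))) ≈ Mul(77.918, I)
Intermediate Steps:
Function('B')(a) = 6 (Function('B')(a) = Mul(Mul(Mul(2, a), Pow(Mul(2, a), -1)), 6) = Mul(Mul(Mul(2, a), Mul(Rational(1, 2), Pow(a, -1))), 6) = Mul(1, 6) = 6)
Function('y')(E, q) = Add(5, Mul(-7, q))
Pow(Add(-6052, Function('y')(Function('B')(6), Mul(-201, Pow(Add(-17, Mul(-1, 41)), -1)))), Rational(1, 2)) = Pow(Add(-6052, Add(5, Mul(-7, Mul(-201, Pow(Add(-17, Mul(-1, 41)), -1))))), Rational(1, 2)) = Pow(Add(-6052, Add(5, Mul(-7, Mul(-201, Pow(Add(-17, -41), -1))))), Rational(1, 2)) = Pow(Add(-6052, Add(5, Mul(-7, Mul(-201, Pow(-58, -1))))), Rational(1, 2)) = Pow(Add(-6052, Add(5, Mul(-7, Mul(-201, Rational(-1, 58))))), Rational(1, 2)) = Pow(Add(-6052, Add(5, Mul(-7, Rational(201, 58)))), Rational(1, 2)) = Pow(Add(-6052, Add(5, Rational(-1407, 58))), Rational(1, 2)) = Pow(Add(-6052, Rational(-1117, 58)), Rational(1, 2)) = Pow(Rational(-352133, 58), Rational(1, 2)) = Mul(Rational(1, 58), I, Pow(20423714, Rational(1, 2)))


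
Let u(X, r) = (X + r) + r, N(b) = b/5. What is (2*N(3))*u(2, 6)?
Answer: 84/5 ≈ 16.800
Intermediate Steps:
N(b) = b/5 (N(b) = b*(⅕) = b/5)
u(X, r) = X + 2*r
(2*N(3))*u(2, 6) = (2*((⅕)*3))*(2 + 2*6) = (2*(⅗))*(2 + 12) = (6/5)*14 = 84/5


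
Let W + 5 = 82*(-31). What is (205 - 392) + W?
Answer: -2734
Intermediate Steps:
W = -2547 (W = -5 + 82*(-31) = -5 - 2542 = -2547)
(205 - 392) + W = (205 - 392) - 2547 = -187 - 2547 = -2734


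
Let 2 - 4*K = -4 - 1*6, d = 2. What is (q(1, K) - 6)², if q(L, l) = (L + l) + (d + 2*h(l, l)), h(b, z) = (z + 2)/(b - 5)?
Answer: 25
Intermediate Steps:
h(b, z) = (2 + z)/(-5 + b)
K = 3 (K = ½ - (-4 - 1*6)/4 = ½ - (-4 - 6)/4 = ½ - ¼*(-10) = ½ + 5/2 = 3)
q(L, l) = 2 + L + l + 2*(2 + l)/(-5 + l) (q(L, l) = (L + l) + (2 + 2*((2 + l)/(-5 + l))) = (L + l) + (2 + 2*(2 + l)/(-5 + l)) = 2 + L + l + 2*(2 + l)/(-5 + l))
(q(1, K) - 6)² = ((4 + 2*3 + (-5 + 3)*(2 + 1 + 3))/(-5 + 3) - 6)² = ((4 + 6 - 2*6)/(-2) - 6)² = (-(4 + 6 - 12)/2 - 6)² = (-½*(-2) - 6)² = (1 - 6)² = (-5)² = 25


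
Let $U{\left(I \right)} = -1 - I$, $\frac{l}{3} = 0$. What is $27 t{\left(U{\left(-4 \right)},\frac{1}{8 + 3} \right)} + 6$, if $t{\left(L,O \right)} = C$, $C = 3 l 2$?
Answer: $6$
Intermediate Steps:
$l = 0$ ($l = 3 \cdot 0 = 0$)
$C = 0$ ($C = 3 \cdot 0 \cdot 2 = 0 \cdot 2 = 0$)
$t{\left(L,O \right)} = 0$
$27 t{\left(U{\left(-4 \right)},\frac{1}{8 + 3} \right)} + 6 = 27 \cdot 0 + 6 = 0 + 6 = 6$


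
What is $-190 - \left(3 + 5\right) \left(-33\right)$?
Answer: $74$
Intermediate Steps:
$-190 - \left(3 + 5\right) \left(-33\right) = -190 - 8 \left(-33\right) = -190 - -264 = -190 + 264 = 74$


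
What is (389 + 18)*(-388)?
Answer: -157916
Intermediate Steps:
(389 + 18)*(-388) = 407*(-388) = -157916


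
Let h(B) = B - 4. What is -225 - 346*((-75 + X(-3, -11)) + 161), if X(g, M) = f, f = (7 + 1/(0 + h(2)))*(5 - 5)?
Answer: -29981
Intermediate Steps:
h(B) = -4 + B
f = 0 (f = (7 + 1/(0 + (-4 + 2)))*(5 - 5) = (7 + 1/(0 - 2))*0 = (7 + 1/(-2))*0 = (7 - ½)*0 = (13/2)*0 = 0)
X(g, M) = 0
-225 - 346*((-75 + X(-3, -11)) + 161) = -225 - 346*((-75 + 0) + 161) = -225 - 346*(-75 + 161) = -225 - 346*86 = -225 - 29756 = -29981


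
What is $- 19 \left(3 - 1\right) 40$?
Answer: $-1520$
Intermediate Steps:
$- 19 \left(3 - 1\right) 40 = \left(-19\right) 2 \cdot 40 = \left(-38\right) 40 = -1520$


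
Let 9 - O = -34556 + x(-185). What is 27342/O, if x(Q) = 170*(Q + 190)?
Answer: 27342/33715 ≈ 0.81097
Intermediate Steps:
x(Q) = 32300 + 170*Q (x(Q) = 170*(190 + Q) = 32300 + 170*Q)
O = 33715 (O = 9 - (-34556 + (32300 + 170*(-185))) = 9 - (-34556 + (32300 - 31450)) = 9 - (-34556 + 850) = 9 - 1*(-33706) = 9 + 33706 = 33715)
27342/O = 27342/33715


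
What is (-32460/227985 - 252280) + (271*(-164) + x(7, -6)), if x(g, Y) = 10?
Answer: -4509758250/15199 ≈ -2.9671e+5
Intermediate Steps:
(-32460/227985 - 252280) + (271*(-164) + x(7, -6)) = (-32460/227985 - 252280) + (271*(-164) + 10) = (-32460*1/227985 - 252280) + (-44444 + 10) = (-2164/15199 - 252280) - 44434 = -3834405884/15199 - 44434 = -4509758250/15199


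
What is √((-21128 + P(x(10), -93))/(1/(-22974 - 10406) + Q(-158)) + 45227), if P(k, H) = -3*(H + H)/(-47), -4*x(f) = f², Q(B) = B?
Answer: √2787169573190866145923/247879927 ≈ 212.98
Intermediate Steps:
x(f) = -f²/4
P(k, H) = 6*H/47 (P(k, H) = -6*H*(-1/47) = 6*H/47)
√((-21128 + P(x(10), -93))/(1/(-22974 - 10406) + Q(-158)) + 45227) = √((-21128 + (6/47)*(-93))/(1/(-22974 - 10406) - 158) + 45227) = √((-21128 - 558/47)/(1/(-33380) - 158) + 45227) = √(-993574/(47*(-1/33380 - 158)) + 45227) = √(-993574/(47*(-5274041/33380)) + 45227) = √(-993574/47*(-33380/5274041) + 45227) = √(33165500120/247879927 + 45227) = √(11244030958549/247879927) = √2787169573190866145923/247879927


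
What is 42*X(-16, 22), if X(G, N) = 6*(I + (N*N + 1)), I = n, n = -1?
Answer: 121968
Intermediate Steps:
I = -1
X(G, N) = 6*N² (X(G, N) = 6*(-1 + (N*N + 1)) = 6*(-1 + (N² + 1)) = 6*(-1 + (1 + N²)) = 6*N²)
42*X(-16, 22) = 42*(6*22²) = 42*(6*484) = 42*2904 = 121968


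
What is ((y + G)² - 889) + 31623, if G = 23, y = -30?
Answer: 30783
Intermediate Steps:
((y + G)² - 889) + 31623 = ((-30 + 23)² - 889) + 31623 = ((-7)² - 889) + 31623 = (49 - 889) + 31623 = -840 + 31623 = 30783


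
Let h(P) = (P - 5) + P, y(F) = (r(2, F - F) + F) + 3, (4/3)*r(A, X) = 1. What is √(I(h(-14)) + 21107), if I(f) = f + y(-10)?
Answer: √84271/2 ≈ 145.15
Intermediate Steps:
r(A, X) = ¾ (r(A, X) = (¾)*1 = ¾)
y(F) = 15/4 + F (y(F) = (¾ + F) + 3 = 15/4 + F)
h(P) = -5 + 2*P (h(P) = (-5 + P) + P = -5 + 2*P)
I(f) = -25/4 + f (I(f) = f + (15/4 - 10) = f - 25/4 = -25/4 + f)
√(I(h(-14)) + 21107) = √((-25/4 + (-5 + 2*(-14))) + 21107) = √((-25/4 + (-5 - 28)) + 21107) = √((-25/4 - 33) + 21107) = √(-157/4 + 21107) = √(84271/4) = √84271/2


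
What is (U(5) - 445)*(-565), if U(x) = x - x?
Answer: 251425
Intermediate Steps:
U(x) = 0
(U(5) - 445)*(-565) = (0 - 445)*(-565) = -445*(-565) = 251425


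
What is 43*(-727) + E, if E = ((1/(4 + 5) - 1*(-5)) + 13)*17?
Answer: -278578/9 ≈ -30953.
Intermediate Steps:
E = 2771/9 (E = ((1/9 + 5) + 13)*17 = (46/9 + 13)*17 = (163/9)*17 = 2771/9 ≈ 307.89)
43*(-727) + E = 43*(-727) + 2771/9 = -31261 + 2771/9 = -278578/9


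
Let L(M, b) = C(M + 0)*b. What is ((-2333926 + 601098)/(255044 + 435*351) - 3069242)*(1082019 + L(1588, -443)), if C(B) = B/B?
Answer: -1353506599615571696/407729 ≈ -3.3196e+12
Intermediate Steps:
C(B) = 1
L(M, b) = b (L(M, b) = 1*b = b)
((-2333926 + 601098)/(255044 + 435*351) - 3069242)*(1082019 + L(1588, -443)) = ((-2333926 + 601098)/(255044 + 435*351) - 3069242)*(1082019 - 443) = (-1732828/(255044 + 152685) - 3069242)*1081576 = (-1732828/407729 - 3069242)*1081576 = -1251420704246/407729*1081576 = -1353506599615571696/407729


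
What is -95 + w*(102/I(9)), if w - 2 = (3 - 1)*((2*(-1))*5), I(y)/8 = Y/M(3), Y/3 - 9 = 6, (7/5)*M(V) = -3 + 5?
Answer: -716/7 ≈ -102.29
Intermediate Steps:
M(V) = 10/7 (M(V) = 5*(-3 + 5)/7 = (5/7)*2 = 10/7)
Y = 45 (Y = 27 + 3*6 = 27 + 18 = 45)
I(y) = 252 (I(y) = 8*(45/(10/7)) = 8*(45*(7/10)) = 8*(63/2) = 252)
w = -18 (w = 2 + (3 - 1)*((2*(-1))*5) = 2 + 2*(-2*5) = 2 + 2*(-10) = 2 - 20 = -18)
-95 + w*(102/I(9)) = -95 - 1836/252 = -95 - 18*17/42 = -95 - 51/7 = -716/7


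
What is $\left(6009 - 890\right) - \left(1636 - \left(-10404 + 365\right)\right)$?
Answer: $-6556$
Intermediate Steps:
$\left(6009 - 890\right) - \left(1636 - \left(-10404 + 365\right)\right) = \left(6009 - 890\right) - \left(1636 - -10039\right) = 5119 - \left(1636 + 10039\right) = 5119 - 11675 = -6556$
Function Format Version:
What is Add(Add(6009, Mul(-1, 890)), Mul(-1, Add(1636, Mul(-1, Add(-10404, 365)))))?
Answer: -6556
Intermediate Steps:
Add(Add(6009, Mul(-1, 890)), Mul(-1, Add(1636, Mul(-1, Add(-10404, 365))))) = Add(Add(6009, -890), Mul(-1, Add(1636, Mul(-1, -10039)))) = Add(5119, Mul(-1, Add(1636, 10039))) = Add(5119, Mul(-1, 11675)) = Add(5119, -11675) = -6556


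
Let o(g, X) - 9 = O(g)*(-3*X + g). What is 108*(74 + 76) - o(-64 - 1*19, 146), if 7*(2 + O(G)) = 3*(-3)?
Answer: 101354/7 ≈ 14479.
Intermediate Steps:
O(G) = -23/7 (O(G) = -2 + (3*(-3))/7 = -2 + (1/7)*(-9) = -2 - 9/7 = -23/7)
o(g, X) = 9 - 23*g/7 + 69*X/7 (o(g, X) = 9 - 23*(-3*X + g)/7 = 9 - 23*(g - 3*X)/7 = 9 + (-23*g/7 + 69*X/7) = 9 - 23*g/7 + 69*X/7)
108*(74 + 76) - o(-64 - 1*19, 146) = 108*(74 + 76) - (9 - 23*(-64 - 1*19)/7 + (69/7)*146) = 108*150 - (9 - 23*(-64 - 19)/7 + 10074/7) = 16200 - (9 - 23/7*(-83) + 10074/7) = 16200 - (9 + 1909/7 + 10074/7) = 16200 - 1*12046/7 = 16200 - 12046/7 = 101354/7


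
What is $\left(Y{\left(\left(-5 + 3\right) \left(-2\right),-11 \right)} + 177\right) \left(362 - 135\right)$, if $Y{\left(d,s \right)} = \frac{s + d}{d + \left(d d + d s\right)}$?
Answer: $\frac{965885}{24} \approx 40245.0$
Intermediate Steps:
$Y{\left(d,s \right)} = \frac{d + s}{d + d^{2} + d s}$ ($Y{\left(d,s \right)} = \frac{d + s}{d + \left(d^{2} + d s\right)} = \frac{d + s}{d + d^{2} + d s}$)
$\left(Y{\left(\left(-5 + 3\right) \left(-2\right),-11 \right)} + 177\right) \left(362 - 135\right) = \left(\frac{\left(-5 + 3\right) \left(-2\right) - 11}{\left(-5 + 3\right) \left(-2\right) \left(1 + \left(-5 + 3\right) \left(-2\right) - 11\right)} + 177\right) \left(362 - 135\right) = \left(\frac{\left(-2\right) \left(-2\right) - 11}{\left(-2\right) \left(-2\right) \left(1 - -4 - 11\right)} + 177\right) 227 = \left(\frac{4 - 11}{4 \left(1 + 4 - 11\right)} + 177\right) 227 = \left(\frac{1}{4} \frac{1}{-6} \left(-7\right) + 177\right) 227 = \left(\frac{1}{4} \left(- \frac{1}{6}\right) \left(-7\right) + 177\right) 227 = \left(\frac{7}{24} + 177\right) 227 = \frac{4255}{24} \cdot 227 = \frac{965885}{24}$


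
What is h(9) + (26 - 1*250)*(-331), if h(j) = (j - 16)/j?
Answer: 667289/9 ≈ 74143.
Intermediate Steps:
h(j) = (-16 + j)/j
h(9) + (26 - 1*250)*(-331) = (-16 + 9)/9 + (26 - 1*250)*(-331) = (1/9)*(-7) + (26 - 250)*(-331) = -7/9 - 224*(-331) = -7/9 + 74144 = 667289/9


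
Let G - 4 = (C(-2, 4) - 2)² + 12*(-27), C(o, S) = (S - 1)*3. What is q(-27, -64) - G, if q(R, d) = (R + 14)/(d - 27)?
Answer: 1898/7 ≈ 271.14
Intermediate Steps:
C(o, S) = -3 + 3*S (C(o, S) = (-1 + S)*3 = -3 + 3*S)
q(R, d) = (14 + R)/(-27 + d)
G = -271 (G = 4 + (((-3 + 3*4) - 2)² + 12*(-27)) = 4 + (((-3 + 12) - 2)² - 324) = 4 + ((9 - 2)² - 324) = 4 + (7² - 324) = 4 + (49 - 324) = 4 - 275 = -271)
q(-27, -64) - G = (14 - 27)/(-27 - 64) - 1*(-271) = -13/(-91) + 271 = -1/91*(-13) + 271 = ⅐ + 271 = 1898/7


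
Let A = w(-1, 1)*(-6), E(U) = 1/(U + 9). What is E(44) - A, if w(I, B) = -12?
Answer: -3815/53 ≈ -71.981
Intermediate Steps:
E(U) = 1/(9 + U)
A = 72 (A = -12*(-6) = 72)
E(44) - A = 1/(9 + 44) - 1*72 = 1/53 - 72 = -3815/53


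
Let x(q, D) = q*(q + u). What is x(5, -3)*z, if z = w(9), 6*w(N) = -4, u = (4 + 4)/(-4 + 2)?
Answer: -10/3 ≈ -3.3333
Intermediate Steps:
u = -4 (u = 8/(-2) = 8*(-½) = -4)
w(N) = -⅔ (w(N) = (⅙)*(-4) = -⅔)
z = -⅔ ≈ -0.66667
x(q, D) = q*(-4 + q) (x(q, D) = q*(q - 4) = q*(-4 + q))
x(5, -3)*z = (5*(-4 + 5))*(-⅔) = (5*1)*(-⅔) = 5*(-⅔) = -10/3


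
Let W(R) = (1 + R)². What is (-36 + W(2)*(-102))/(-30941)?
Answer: 954/30941 ≈ 0.030833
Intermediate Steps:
(-36 + W(2)*(-102))/(-30941) = (-36 + (1 + 2)²*(-102))/(-30941) = (-36 + 3²*(-102))*(-1/30941) = (-36 + 9*(-102))*(-1/30941) = (-36 - 918)*(-1/30941) = -954*(-1/30941) = 954/30941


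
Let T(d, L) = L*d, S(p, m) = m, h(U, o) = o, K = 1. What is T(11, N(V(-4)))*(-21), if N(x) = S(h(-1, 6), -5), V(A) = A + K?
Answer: 1155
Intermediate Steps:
V(A) = 1 + A (V(A) = A + 1 = 1 + A)
N(x) = -5
T(11, N(V(-4)))*(-21) = -5*11*(-21) = -55*(-21) = 1155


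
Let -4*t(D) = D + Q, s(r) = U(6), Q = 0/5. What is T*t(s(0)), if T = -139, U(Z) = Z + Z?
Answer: 417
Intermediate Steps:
Q = 0 (Q = 0*(1/5) = 0)
U(Z) = 2*Z
s(r) = 12 (s(r) = 2*6 = 12)
t(D) = -D/4 (t(D) = -(D + 0)/4 = -D/4)
T*t(s(0)) = -(-139)*12/4 = -139*(-3) = 417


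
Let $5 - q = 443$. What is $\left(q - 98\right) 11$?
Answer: $-5896$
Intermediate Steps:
$q = -438$ ($q = 5 - 443 = -438$)
$\left(q - 98\right) 11 = \left(-438 - 98\right) 11 = \left(-536\right) 11 = -5896$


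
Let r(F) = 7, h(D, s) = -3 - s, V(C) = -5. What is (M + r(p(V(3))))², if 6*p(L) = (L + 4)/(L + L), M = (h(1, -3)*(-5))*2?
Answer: 49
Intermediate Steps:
M = 0 (M = ((-3 - 1*(-3))*(-5))*2 = ((-3 + 3)*(-5))*2 = (0*(-5))*2 = 0*2 = 0)
p(L) = (4 + L)/(12*L) (p(L) = ((L + 4)/(L + L))/6 = ((4 + L)/((2*L)))/6 = ((4 + L)*(1/(2*L)))/6 = ((4 + L)/(2*L))/6 = (4 + L)/(12*L))
(M + r(p(V(3))))² = (0 + 7)² = 7² = 49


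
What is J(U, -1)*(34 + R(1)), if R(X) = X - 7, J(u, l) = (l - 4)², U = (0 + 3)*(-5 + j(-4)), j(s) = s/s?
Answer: 700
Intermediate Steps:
j(s) = 1
U = -12 (U = (0 + 3)*(-5 + 1) = 3*(-4) = -12)
J(u, l) = (-4 + l)²
R(X) = -7 + X
J(U, -1)*(34 + R(1)) = (-4 - 1)²*(34 + (-7 + 1)) = (-5)²*(34 - 6) = 25*28 = 700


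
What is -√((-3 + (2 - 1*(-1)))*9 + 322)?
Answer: -√322 ≈ -17.944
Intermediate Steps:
-√((-3 + (2 - 1*(-1)))*9 + 322) = -√((-3 + (2 + 1))*9 + 322) = -√((-3 + 3)*9 + 322) = -√(0*9 + 322) = -√(0 + 322) = -√322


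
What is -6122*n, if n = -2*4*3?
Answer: 146928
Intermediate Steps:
n = -24 (n = -8*3 = -24)
-6122*n = -6122*(-24) = 146928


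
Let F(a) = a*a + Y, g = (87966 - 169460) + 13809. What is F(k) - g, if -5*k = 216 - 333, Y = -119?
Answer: 1702839/25 ≈ 68114.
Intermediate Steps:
k = 117/5 (k = -(216 - 333)/5 = -1/5*(-117) = 117/5 ≈ 23.400)
g = -67685 (g = -81494 + 13809 = -67685)
F(a) = -119 + a**2 (F(a) = a*a - 119 = a**2 - 119 = -119 + a**2)
F(k) - g = (-119 + (117/5)**2) - 1*(-67685) = (-119 + 13689/25) + 67685 = 10714/25 + 67685 = 1702839/25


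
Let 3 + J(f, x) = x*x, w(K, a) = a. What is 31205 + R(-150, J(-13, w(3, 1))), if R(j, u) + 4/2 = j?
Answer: 31053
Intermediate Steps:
J(f, x) = -3 + x² (J(f, x) = -3 + x*x = -3 + x²)
R(j, u) = -2 + j
31205 + R(-150, J(-13, w(3, 1))) = 31205 + (-2 - 150) = 31205 - 152 = 31053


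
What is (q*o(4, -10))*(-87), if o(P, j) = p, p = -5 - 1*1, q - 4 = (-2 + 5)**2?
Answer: 6786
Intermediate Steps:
q = 13 (q = 4 + (-2 + 5)**2 = 4 + 3**2 = 4 + 9 = 13)
p = -6 (p = -5 - 1 = -6)
o(P, j) = -6
(q*o(4, -10))*(-87) = (13*(-6))*(-87) = -78*(-87) = 6786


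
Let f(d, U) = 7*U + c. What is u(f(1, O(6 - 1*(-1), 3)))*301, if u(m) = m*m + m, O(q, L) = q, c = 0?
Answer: 737450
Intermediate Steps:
f(d, U) = 7*U (f(d, U) = 7*U + 0 = 7*U)
u(m) = m + m² (u(m) = m² + m = m + m²)
u(f(1, O(6 - 1*(-1), 3)))*301 = ((7*(6 - 1*(-1)))*(1 + 7*(6 - 1*(-1))))*301 = ((7*(6 + 1))*(1 + 7*(6 + 1)))*301 = ((7*7)*(1 + 7*7))*301 = (49*(1 + 49))*301 = (49*50)*301 = 2450*301 = 737450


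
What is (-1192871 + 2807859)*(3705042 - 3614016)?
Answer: 147005897688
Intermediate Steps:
(-1192871 + 2807859)*(3705042 - 3614016) = 1614988*91026 = 147005897688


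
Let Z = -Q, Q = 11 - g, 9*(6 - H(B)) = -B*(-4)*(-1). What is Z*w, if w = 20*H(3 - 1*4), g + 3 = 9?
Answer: -5000/9 ≈ -555.56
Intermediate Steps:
g = 6 (g = -3 + 9 = 6)
H(B) = 6 + 4*B/9 (H(B) = 6 - (-1)*(B*(-4))*(-1)/9 = 6 - (-1)*-4*B*(-1)/9 = 6 - (-1)*4*B/9 = 6 - (-4)*B/9 = 6 + 4*B/9)
w = 1000/9 (w = 20*(6 + 4*(3 - 1*4)/9) = 20*(6 + 4*(3 - 4)/9) = 20*(6 + (4/9)*(-1)) = 20*(6 - 4/9) = 20*(50/9) = 1000/9 ≈ 111.11)
Q = 5 (Q = 11 - 1*6 = 11 - 6 = 5)
Z = -5 (Z = -1*5 = -5)
Z*w = -5*1000/9 = -5000/9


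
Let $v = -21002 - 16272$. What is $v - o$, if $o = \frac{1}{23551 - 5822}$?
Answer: $- \frac{660830747}{17729} \approx -37274.0$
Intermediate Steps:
$v = -37274$
$o = \frac{1}{17729} \approx 5.6405 \cdot 10^{-5}$
$v - o = -37274 - \frac{1}{17729} = - \frac{660830747}{17729}$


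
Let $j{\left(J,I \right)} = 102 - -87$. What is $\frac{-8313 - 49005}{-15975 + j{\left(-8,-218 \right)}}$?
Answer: $\frac{9553}{2631} \approx 3.6309$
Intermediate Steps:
$j{\left(J,I \right)} = 189$ ($j{\left(J,I \right)} = 102 + 87 = 189$)
$\frac{-8313 - 49005}{-15975 + j{\left(-8,-218 \right)}} = \frac{-8313 - 49005}{-15975 + 189} = - \frac{57318}{-15786} = \left(-57318\right) \left(- \frac{1}{15786}\right) = \frac{9553}{2631}$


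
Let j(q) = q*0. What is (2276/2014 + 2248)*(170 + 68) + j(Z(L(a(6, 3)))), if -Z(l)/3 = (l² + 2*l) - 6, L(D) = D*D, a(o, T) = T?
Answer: 539040012/1007 ≈ 5.3529e+5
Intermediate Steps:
L(D) = D²
Z(l) = 18 - 6*l - 3*l² (Z(l) = -3*((l² + 2*l) - 6) = -3*(-6 + l² + 2*l) = 18 - 6*l - 3*l²)
j(q) = 0
(2276/2014 + 2248)*(170 + 68) + j(Z(L(a(6, 3)))) = (2276/2014 + 2248)*(170 + 68) + 0 = (2276*(1/2014) + 2248)*238 + 0 = (1138/1007 + 2248)*238 + 0 = (2264874/1007)*238 + 0 = 539040012/1007 + 0 = 539040012/1007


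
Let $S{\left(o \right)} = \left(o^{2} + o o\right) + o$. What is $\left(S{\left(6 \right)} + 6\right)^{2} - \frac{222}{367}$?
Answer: $\frac{2589330}{367} \approx 7055.4$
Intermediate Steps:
$S{\left(o \right)} = o + 2 o^{2}$ ($S{\left(o \right)} = \left(o^{2} + o^{2}\right) + o = 2 o^{2} + o = o + 2 o^{2}$)
$\left(S{\left(6 \right)} + 6\right)^{2} - \frac{222}{367} = \left(6 \left(1 + 2 \cdot 6\right) + 6\right)^{2} - \frac{222}{367} = \left(6 \left(1 + 12\right) + 6\right)^{2} - \frac{222}{367} = \left(6 \cdot 13 + 6\right)^{2} - \frac{222}{367} = \left(78 + 6\right)^{2} - \frac{222}{367} = 84^{2} - \frac{222}{367} = 7056 - \frac{222}{367} = \frac{2589330}{367}$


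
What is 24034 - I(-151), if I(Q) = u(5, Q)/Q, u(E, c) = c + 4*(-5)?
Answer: 3628963/151 ≈ 24033.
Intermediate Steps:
u(E, c) = -20 + c (u(E, c) = c - 20 = -20 + c)
I(Q) = (-20 + Q)/Q
24034 - I(-151) = 24034 - (-20 - 151)/(-151) = 24034 - (-1)*(-171)/151 = 24034 - 1*171/151 = 24034 - 171/151 = 3628963/151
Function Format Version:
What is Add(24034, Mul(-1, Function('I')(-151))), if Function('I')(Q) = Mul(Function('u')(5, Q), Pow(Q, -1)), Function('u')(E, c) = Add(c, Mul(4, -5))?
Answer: Rational(3628963, 151) ≈ 24033.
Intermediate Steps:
Function('u')(E, c) = Add(-20, c) (Function('u')(E, c) = Add(c, -20) = Add(-20, c))
Function('I')(Q) = Mul(Pow(Q, -1), Add(-20, Q)) (Function('I')(Q) = Mul(Add(-20, Q), Pow(Q, -1)) = Mul(Pow(Q, -1), Add(-20, Q)))
Add(24034, Mul(-1, Function('I')(-151))) = Add(24034, Mul(-1, Mul(Pow(-151, -1), Add(-20, -151)))) = Add(24034, Mul(-1, Mul(Rational(-1, 151), -171))) = Add(24034, Mul(-1, Rational(171, 151))) = Add(24034, Rational(-171, 151)) = Rational(3628963, 151)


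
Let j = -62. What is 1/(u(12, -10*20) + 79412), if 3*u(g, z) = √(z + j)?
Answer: 357354/28378195979 - 3*I*√262/56756391958 ≈ 1.2593e-5 - 8.5557e-10*I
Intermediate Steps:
u(g, z) = √(-62 + z)/3 (u(g, z) = √(z - 62)/3 = √(-62 + z)/3)
1/(u(12, -10*20) + 79412) = 1/(√(-62 - 10*20)/3 + 79412) = 1/(√(-62 - 200)/3 + 79412) = 1/(√(-262)/3 + 79412) = 1/((I*√262)/3 + 79412) = 1/(I*√262/3 + 79412) = 1/(79412 + I*√262/3)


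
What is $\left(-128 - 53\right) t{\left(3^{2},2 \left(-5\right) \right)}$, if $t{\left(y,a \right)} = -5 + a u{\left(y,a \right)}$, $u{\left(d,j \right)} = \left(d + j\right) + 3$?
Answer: $4525$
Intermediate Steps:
$u{\left(d,j \right)} = 3 + d + j$
$t{\left(y,a \right)} = -5 + a \left(3 + a + y\right)$ ($t{\left(y,a \right)} = -5 + a \left(3 + y + a\right) = -5 + a \left(3 + a + y\right)$)
$\left(-128 - 53\right) t{\left(3^{2},2 \left(-5\right) \right)} = \left(-128 - 53\right) \left(-5 + 2 \left(-5\right) \left(3 + 2 \left(-5\right) + 3^{2}\right)\right) = - 181 \left(-5 - 10 \left(3 - 10 + 9\right)\right) = - 181 \left(-5 - 20\right) = \left(-181\right) \left(-25\right) = 4525$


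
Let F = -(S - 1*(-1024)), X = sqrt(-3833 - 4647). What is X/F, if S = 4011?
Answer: -4*I*sqrt(530)/5035 ≈ -0.018289*I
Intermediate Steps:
X = 4*I*sqrt(530) (X = sqrt(-8480) = 4*I*sqrt(530) ≈ 92.087*I)
F = -5035 (F = -(4011 - 1*(-1024)) = -(4011 + 1024) = -1*5035 = -5035)
X/F = (4*I*sqrt(530))/(-5035) = (4*I*sqrt(530))*(-1/5035) = -4*I*sqrt(530)/5035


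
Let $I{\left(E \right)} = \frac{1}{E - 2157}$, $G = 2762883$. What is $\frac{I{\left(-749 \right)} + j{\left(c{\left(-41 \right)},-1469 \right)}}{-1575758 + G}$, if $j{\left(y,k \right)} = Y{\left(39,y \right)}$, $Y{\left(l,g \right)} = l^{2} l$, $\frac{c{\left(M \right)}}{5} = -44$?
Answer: $\frac{172381013}{3449785250} \approx 0.049969$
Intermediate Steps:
$c{\left(M \right)} = -220$ ($c{\left(M \right)} = 5 \left(-44\right) = -220$)
$Y{\left(l,g \right)} = l^{3}$
$I{\left(E \right)} = \frac{1}{-2157 + E}$
$j{\left(y,k \right)} = 59319$ ($j{\left(y,k \right)} = 39^{3} = 59319$)
$\frac{I{\left(-749 \right)} + j{\left(c{\left(-41 \right)},-1469 \right)}}{-1575758 + G} = \frac{\frac{1}{-2157 - 749} + 59319}{-1575758 + 2762883} = \frac{\frac{1}{-2906} + 59319}{1187125} = \left(- \frac{1}{2906} + 59319\right) \frac{1}{1187125} = \frac{172381013}{2906} \cdot \frac{1}{1187125} = \frac{172381013}{3449785250}$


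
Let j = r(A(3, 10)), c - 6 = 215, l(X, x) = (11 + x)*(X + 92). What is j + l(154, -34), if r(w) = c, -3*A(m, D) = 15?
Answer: -5437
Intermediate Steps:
l(X, x) = (11 + x)*(92 + X)
c = 221 (c = 6 + 215 = 221)
A(m, D) = -5 (A(m, D) = -1/3*15 = -5)
r(w) = 221
j = 221
j + l(154, -34) = 221 + (1012 + 11*154 + 92*(-34) + 154*(-34)) = 221 + (1012 + 1694 - 3128 - 5236) = 221 - 5658 = -5437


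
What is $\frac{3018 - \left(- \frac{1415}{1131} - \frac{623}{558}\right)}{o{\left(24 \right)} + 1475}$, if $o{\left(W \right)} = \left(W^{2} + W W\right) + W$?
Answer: $\frac{57762059}{50698206} \approx 1.1393$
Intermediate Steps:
$o{\left(W \right)} = W + 2 W^{2}$ ($o{\left(W \right)} = \left(W^{2} + W^{2}\right) + W = 2 W^{2} + W = W + 2 W^{2}$)
$\frac{3018 - \left(- \frac{1415}{1131} - \frac{623}{558}\right)}{o{\left(24 \right)} + 1475} = \frac{3018 - \left(- \frac{1415}{1131} - \frac{623}{558}\right)}{24 \left(1 + 2 \cdot 24\right) + 1475} = \frac{3018 - - \frac{498061}{210366}}{24 \left(1 + 48\right) + 1475} = \frac{3018 + \left(\frac{1415}{1131} + \frac{623}{558}\right)}{24 \cdot 49 + 1475} = \frac{3018 + \frac{498061}{210366}}{1176 + 1475} = \frac{635382649}{210366 \cdot 2651} = \frac{635382649}{210366} \cdot \frac{1}{2651} = \frac{57762059}{50698206}$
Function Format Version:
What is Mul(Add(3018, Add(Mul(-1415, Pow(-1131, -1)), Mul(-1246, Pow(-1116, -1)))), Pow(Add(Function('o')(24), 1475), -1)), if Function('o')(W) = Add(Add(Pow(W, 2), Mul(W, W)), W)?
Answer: Rational(57762059, 50698206) ≈ 1.1393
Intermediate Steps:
Function('o')(W) = Add(W, Mul(2, Pow(W, 2))) (Function('o')(W) = Add(Add(Pow(W, 2), Pow(W, 2)), W) = Add(Mul(2, Pow(W, 2)), W) = Add(W, Mul(2, Pow(W, 2))))
Mul(Add(3018, Add(Mul(-1415, Pow(-1131, -1)), Mul(-1246, Pow(-1116, -1)))), Pow(Add(Function('o')(24), 1475), -1)) = Mul(Add(3018, Add(Mul(-1415, Pow(-1131, -1)), Mul(-1246, Pow(-1116, -1)))), Pow(Add(Mul(24, Add(1, Mul(2, 24))), 1475), -1)) = Mul(Add(3018, Add(Mul(-1415, Rational(-1, 1131)), Mul(-1246, Rational(-1, 1116)))), Pow(Add(Mul(24, Add(1, 48)), 1475), -1)) = Mul(Add(3018, Add(Rational(1415, 1131), Rational(623, 558))), Pow(Add(Mul(24, 49), 1475), -1)) = Mul(Add(3018, Rational(498061, 210366)), Pow(Add(1176, 1475), -1)) = Mul(Rational(635382649, 210366), Pow(2651, -1)) = Mul(Rational(635382649, 210366), Rational(1, 2651)) = Rational(57762059, 50698206)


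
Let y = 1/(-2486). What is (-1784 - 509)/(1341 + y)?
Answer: -5700398/3333725 ≈ -1.7099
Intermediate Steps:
y = -1/2486 ≈ -0.00040225
(-1784 - 509)/(1341 + y) = (-1784 - 509)/(1341 - 1/2486) = -2293/3333725/2486 = -2293*2486/3333725 = -5700398/3333725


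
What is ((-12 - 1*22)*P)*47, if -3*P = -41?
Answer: -65518/3 ≈ -21839.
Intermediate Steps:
P = 41/3 (P = -⅓*(-41) = 41/3 ≈ 13.667)
((-12 - 1*22)*P)*47 = ((-12 - 1*22)*(41/3))*47 = ((-12 - 22)*(41/3))*47 = -34*41/3*47 = -1394/3*47 = -65518/3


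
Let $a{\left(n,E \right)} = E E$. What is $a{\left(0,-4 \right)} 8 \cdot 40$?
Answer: $5120$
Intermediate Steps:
$a{\left(n,E \right)} = E^{2}$
$a{\left(0,-4 \right)} 8 \cdot 40 = \left(-4\right)^{2} \cdot 8 \cdot 40 = 16 \cdot 8 \cdot 40 = 128 \cdot 40 = 5120$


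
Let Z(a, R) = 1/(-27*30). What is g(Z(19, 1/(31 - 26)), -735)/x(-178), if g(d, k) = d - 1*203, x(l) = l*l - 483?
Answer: -164431/25272810 ≈ -0.0065062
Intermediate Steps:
Z(a, R) = -1/810 (Z(a, R) = -1/27*1/30 = -1/810)
x(l) = -483 + l² (x(l) = l² - 483 = -483 + l²)
g(d, k) = -203 + d (g(d, k) = d - 203 = -203 + d)
g(Z(19, 1/(31 - 26)), -735)/x(-178) = (-203 - 1/810)/(-483 + (-178)²) = -164431/(810*(-483 + 31684)) = -164431/810/31201 = -164431/810*1/31201 = -164431/25272810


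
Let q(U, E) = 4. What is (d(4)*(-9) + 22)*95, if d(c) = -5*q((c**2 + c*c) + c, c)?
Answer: 19190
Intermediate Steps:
d(c) = -20 (d(c) = -5*4 = -20)
(d(4)*(-9) + 22)*95 = (-20*(-9) + 22)*95 = (180 + 22)*95 = 202*95 = 19190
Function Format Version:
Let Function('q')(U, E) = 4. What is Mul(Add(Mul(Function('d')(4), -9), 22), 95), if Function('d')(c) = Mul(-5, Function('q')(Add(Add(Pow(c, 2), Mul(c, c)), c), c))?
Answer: 19190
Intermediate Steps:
Function('d')(c) = -20 (Function('d')(c) = Mul(-5, 4) = -20)
Mul(Add(Mul(Function('d')(4), -9), 22), 95) = Mul(Add(Mul(-20, -9), 22), 95) = Mul(Add(180, 22), 95) = Mul(202, 95) = 19190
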